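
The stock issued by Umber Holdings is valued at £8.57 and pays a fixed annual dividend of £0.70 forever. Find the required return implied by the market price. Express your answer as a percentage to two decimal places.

P = C/r ⇒ r = C/P = £0.70/£8.57 = 0.081680

8.17%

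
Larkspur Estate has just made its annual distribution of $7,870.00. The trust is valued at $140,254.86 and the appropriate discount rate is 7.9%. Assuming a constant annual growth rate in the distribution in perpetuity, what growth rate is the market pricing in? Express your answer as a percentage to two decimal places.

2.17%

P = D₀(1+g)/(r−g) ⇒ P(r−g) = D₀(1+g) ⇒ g(P+D₀) = P·r − D₀
g = (P·r − D₀)/(P + D₀) = ($140,254.86×0.079 − $7,870.00) / ($140,254.86 + $7,870.00) = 0.021672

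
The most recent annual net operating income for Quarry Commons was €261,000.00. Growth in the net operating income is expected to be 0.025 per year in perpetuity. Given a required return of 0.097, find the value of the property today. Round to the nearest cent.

€3715625.00

D₁ = D₀ × (1 + g) = €261,000.00 × 1.025 = €267,525.0000
Growing perpetuity: P = D₁ / (r − g) = €267,525.0000 / (0.097 − 0.025) = €3,715,625.00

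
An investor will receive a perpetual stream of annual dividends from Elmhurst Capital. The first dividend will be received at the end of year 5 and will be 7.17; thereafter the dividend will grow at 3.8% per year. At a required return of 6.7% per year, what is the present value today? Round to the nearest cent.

190.75

Value at end of year 4: C₁ / (r − g) = 7.17 / (0.067 − 0.038) = 247.2414
Discount to today: PV = 247.2414 / (1 + 0.067)^4 = 247.2414 / 1.296157 = 190.75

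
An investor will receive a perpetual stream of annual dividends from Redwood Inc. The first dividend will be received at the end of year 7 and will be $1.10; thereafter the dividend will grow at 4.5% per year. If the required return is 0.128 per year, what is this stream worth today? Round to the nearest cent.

Value at end of year 6: C₁ / (r − g) = $1.10 / (0.128 − 0.045) = $13.2530
Discount to today: PV = $13.2530 / (1 + 0.128)^6 = $13.2530 / 2.059940 = $6.43

$6.43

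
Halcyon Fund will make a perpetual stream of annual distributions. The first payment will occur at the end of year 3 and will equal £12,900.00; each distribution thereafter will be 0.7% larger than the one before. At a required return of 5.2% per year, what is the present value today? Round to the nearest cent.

£259027.41

Value at end of year 2: C₁ / (r − g) = £12,900.00 / (0.052 − 0.007) = £286,666.6667
Discount to today: PV = £286,666.6667 / (1 + 0.052)^2 = £286,666.6667 / 1.106704 = £259,027.41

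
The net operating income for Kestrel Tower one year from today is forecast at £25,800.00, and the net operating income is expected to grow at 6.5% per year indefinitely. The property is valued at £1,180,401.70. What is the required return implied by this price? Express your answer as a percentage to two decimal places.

8.69%

P = D₁/(r − g) ⇒ r = D₁/P + g = £25,800.0000/£1,180,401.70 + 0.065 = 0.021857 + 0.065 = 0.086857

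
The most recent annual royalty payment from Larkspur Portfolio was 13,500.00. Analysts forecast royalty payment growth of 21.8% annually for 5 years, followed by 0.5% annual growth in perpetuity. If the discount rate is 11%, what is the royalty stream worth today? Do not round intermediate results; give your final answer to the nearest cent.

295509.54

D_1 = 16443.00000
D_2 = 20027.57400
D_3 = 24393.58513
D_4 = 29711.38669
D_5 = 36188.46899
Terminal value at year 5: TV = D_5×(1+g_2)/(r−g_2) = 36369.41133/0.105 = 346375.34604
P_0 = D_1/(1+r)^1 + D_2/(1+r)^2 + D_3/(1+r)^3 + D_4/(1+r)^4 + D_5/(1+r)^5 + TV/(1+r)^5
    = 14813.51351 + 16254.82834 + 17836.37921 + 19571.81070 + 21476.09498 + 205556.90911 = 295509.53586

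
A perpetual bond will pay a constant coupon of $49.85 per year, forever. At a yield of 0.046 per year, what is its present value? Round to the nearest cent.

$1083.70

Level perpetuity: PV = C / r = $49.85 / 0.046 = $1,083.70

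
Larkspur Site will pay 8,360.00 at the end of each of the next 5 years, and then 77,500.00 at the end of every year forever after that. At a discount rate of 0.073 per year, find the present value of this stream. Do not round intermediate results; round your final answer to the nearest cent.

780418.85

PV of 5-year annuity: 8,360.00 × [1 − (1+0.073)^−5] / 0.073 = 34004.06290
Perpetuity value at year 5: 77,500.00 / 0.073 = 1061643.83562
PV of perpetuity: 1061643.83562 / (1+0.073)^5 = 746414.78366
Total PV = 34004.06290 + 746414.78366 = 780418.84655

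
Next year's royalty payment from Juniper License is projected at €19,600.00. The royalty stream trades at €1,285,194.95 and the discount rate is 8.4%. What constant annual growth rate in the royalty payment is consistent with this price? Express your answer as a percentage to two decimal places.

6.87%

P = D₁/(r−g) ⇒ g = r − D₁/P = 0.084 − €19,600.00/€1,285,194.95 = 0.068749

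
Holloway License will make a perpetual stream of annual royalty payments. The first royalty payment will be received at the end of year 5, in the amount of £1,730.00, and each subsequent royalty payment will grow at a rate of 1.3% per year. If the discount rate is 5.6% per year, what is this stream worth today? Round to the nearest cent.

£32353.55

Value at end of year 4: C₁ / (r − g) = £1,730.00 / (0.056 − 0.013) = £40,232.5581
Discount to today: PV = £40,232.5581 / (1 + 0.056)^4 = £40,232.5581 / 1.243528 = £32,353.55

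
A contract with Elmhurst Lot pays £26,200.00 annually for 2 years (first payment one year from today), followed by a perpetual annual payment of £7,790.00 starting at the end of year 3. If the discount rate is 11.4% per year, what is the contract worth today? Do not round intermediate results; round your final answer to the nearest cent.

£99694.22

PV of 2-year annuity: £26,200.00 × [1 − (1+0.114)^−2] / 0.114 = 44630.92548
Perpetuity value at year 2: £7,790.00 / 0.114 = 68333.33333
PV of perpetuity: 68333.33333 / (1+0.114)^2 = 55063.29862
Total PV = 44630.92548 + 55063.29862 = 99694.22410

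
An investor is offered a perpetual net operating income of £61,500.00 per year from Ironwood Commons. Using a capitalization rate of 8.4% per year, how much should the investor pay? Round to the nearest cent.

Level perpetuity: PV = C / r = £61,500.00 / 0.084 = £732,142.86

£732142.86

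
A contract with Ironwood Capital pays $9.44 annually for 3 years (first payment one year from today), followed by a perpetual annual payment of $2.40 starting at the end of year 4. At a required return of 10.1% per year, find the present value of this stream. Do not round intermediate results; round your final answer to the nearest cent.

PV of 3-year annuity: $9.44 × [1 − (1+0.101)^−3] / 0.101 = 23.43461
Perpetuity value at year 3: $2.40 / 0.101 = 23.76238
PV of perpetuity: 23.76238 / (1+0.101)^3 = 17.80442
Total PV = 23.43461 + 17.80442 = 41.23904

$41.24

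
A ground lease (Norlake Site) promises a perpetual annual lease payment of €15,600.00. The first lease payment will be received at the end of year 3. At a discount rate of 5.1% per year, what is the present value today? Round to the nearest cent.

€276916.60

Value at end of year 2: C / r = €15,600.00 / 0.051 = €305,882.3529
Discount to today: PV = €305,882.3529 / (1 + 0.051)^2 = €305,882.3529 / 1.104601 = €276,916.60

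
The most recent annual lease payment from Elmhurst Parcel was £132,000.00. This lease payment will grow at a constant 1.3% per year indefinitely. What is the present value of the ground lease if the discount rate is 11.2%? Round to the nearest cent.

£1350666.67

D₁ = D₀ × (1 + g) = £132,000.00 × 1.013 = £133,716.0000
Growing perpetuity: P = D₁ / (r − g) = £133,716.0000 / (0.112 − 0.013) = £1,350,666.67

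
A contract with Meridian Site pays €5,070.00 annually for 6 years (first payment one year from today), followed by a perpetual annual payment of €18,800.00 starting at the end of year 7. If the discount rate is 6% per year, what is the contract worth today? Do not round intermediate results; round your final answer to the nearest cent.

€245818.47

PV of 6-year annuity: €5,070.00 × [1 − (1+0.06)^−6] / 0.06 = 24930.83433
Perpetuity value at year 6: €18,800.00 / 0.06 = 313333.33333
PV of perpetuity: 313333.33333 / (1+0.06)^6 = 220887.63600
Total PV = 24930.83433 + 220887.63600 = 245818.47034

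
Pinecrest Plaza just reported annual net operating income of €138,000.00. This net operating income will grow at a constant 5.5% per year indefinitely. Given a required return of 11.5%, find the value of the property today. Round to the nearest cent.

€2426500.00

D₁ = D₀ × (1 + g) = €138,000.00 × 1.055 = €145,590.0000
Growing perpetuity: P = D₁ / (r − g) = €145,590.0000 / (0.115 − 0.055) = €2,426,500.00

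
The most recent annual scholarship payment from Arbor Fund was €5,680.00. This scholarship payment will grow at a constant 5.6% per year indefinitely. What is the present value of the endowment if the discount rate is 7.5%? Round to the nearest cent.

D₁ = D₀ × (1 + g) = €5,680.00 × 1.056 = €5,998.0800
Growing perpetuity: P = D₁ / (r − g) = €5,998.0800 / (0.075 − 0.056) = €315,688.42

€315688.42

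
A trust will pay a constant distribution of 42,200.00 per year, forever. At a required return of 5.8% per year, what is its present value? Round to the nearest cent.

727586.21

Level perpetuity: PV = C / r = 42,200.00 / 0.058 = 727,586.21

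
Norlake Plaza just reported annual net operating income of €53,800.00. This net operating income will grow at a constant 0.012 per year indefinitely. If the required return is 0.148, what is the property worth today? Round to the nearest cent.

D₁ = D₀ × (1 + g) = €53,800.00 × 1.012 = €54,445.6000
Growing perpetuity: P = D₁ / (r − g) = €54,445.6000 / (0.148 − 0.012) = €400,335.29

€400335.29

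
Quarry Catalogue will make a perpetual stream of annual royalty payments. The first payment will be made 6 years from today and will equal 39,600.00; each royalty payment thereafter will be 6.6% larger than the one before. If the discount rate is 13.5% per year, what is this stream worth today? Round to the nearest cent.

Value at end of year 5: C₁ / (r − g) = 39,600.00 / (0.135 − 0.066) = 573,913.0435
Discount to today: PV = 573,913.0435 / (1 + 0.135)^5 = 573,913.0435 / 1.883559 = 304,696.02

304696.02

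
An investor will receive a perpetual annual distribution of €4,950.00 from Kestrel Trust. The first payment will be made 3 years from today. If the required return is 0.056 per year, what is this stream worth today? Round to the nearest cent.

Value at end of year 2: C / r = €4,950.00 / 0.056 = €88,392.8571
Discount to today: PV = €88,392.8571 / (1 + 0.056)^2 = €88,392.8571 / 1.115136 = €79,266.44

€79266.44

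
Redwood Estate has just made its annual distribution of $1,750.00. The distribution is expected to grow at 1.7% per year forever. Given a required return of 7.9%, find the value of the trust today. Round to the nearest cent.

$28705.65

D₁ = D₀ × (1 + g) = $1,750.00 × 1.017 = $1,779.7500
Growing perpetuity: P = D₁ / (r − g) = $1,779.7500 / (0.079 − 0.017) = $28,705.65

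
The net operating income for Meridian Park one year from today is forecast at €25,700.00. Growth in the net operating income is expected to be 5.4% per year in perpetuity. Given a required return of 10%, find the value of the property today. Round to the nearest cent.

€558695.65

Growing perpetuity: P = D₁ / (r − g) = €25,700.0000 / (0.1 − 0.054) = €558,695.65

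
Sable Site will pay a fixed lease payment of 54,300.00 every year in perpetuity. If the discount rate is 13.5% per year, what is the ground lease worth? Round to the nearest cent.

Level perpetuity: PV = C / r = 54,300.00 / 0.135 = 402,222.22

402222.22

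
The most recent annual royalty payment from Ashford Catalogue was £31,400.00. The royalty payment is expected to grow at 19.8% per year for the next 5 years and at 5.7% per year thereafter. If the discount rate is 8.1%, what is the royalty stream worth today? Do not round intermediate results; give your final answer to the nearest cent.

£2527751.31

D_1 = 37617.20000
D_2 = 45065.40560
D_3 = 53988.35591
D_4 = 64678.05038
D_5 = 77484.30435
Terminal value at year 5: TV = D_5×(1+g_2)/(r−g_2) = 81900.90970/0.024 = 3412537.90425
P_0 = D_1/(1+r)^1 + D_2/(1+r)^2 + D_3/(1+r)^3 + D_4/(1+r)^4 + D_5/(1+r)^5 + TV/(1+r)^5
    = 34798.51989 + 38564.87218 + 42738.86852 + 47364.62950 + 52491.05101 + 2311793.37152 = 2527751.31262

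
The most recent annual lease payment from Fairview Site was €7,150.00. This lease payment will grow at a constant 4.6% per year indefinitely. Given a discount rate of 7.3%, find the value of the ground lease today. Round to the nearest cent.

€276996.30

D₁ = D₀ × (1 + g) = €7,150.00 × 1.046 = €7,478.9000
Growing perpetuity: P = D₁ / (r − g) = €7,478.9000 / (0.073 − 0.046) = €276,996.30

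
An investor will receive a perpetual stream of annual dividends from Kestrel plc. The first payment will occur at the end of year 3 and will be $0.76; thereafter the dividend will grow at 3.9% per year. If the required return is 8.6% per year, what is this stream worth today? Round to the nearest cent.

Value at end of year 2: C₁ / (r − g) = $0.76 / (0.086 − 0.039) = $16.1702
Discount to today: PV = $16.1702 / (1 + 0.086)^2 = $16.1702 / 1.179396 = $13.71

$13.71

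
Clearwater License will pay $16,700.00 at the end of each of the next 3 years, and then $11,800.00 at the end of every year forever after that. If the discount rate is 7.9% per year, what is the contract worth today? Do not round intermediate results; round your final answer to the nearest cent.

PV of 3-year annuity: $16,700.00 × [1 − (1+0.079)^−3] / 0.079 = 43115.29468
Perpetuity value at year 3: $11,800.00 / 0.079 = 149367.08861
PV of perpetuity: 149367.08861 / (1+0.079)^3 = 118902.38937
Total PV = 43115.29468 + 118902.38937 = 162017.68405

$162017.68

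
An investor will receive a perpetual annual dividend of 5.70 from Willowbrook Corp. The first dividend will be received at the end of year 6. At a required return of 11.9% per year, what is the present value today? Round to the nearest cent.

27.30

Value at end of year 5: C / r = 5.70 / 0.119 = 47.8992
Discount to today: PV = 47.8992 / (1 + 0.119)^5 = 47.8992 / 1.754488 = 27.30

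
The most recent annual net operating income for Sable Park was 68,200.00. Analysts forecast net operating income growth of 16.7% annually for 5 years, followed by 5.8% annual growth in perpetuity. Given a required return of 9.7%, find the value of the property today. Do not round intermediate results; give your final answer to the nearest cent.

2932836.01

D_1 = 79589.40000
D_2 = 92880.82980
D_3 = 108391.92838
D_4 = 126493.38042
D_5 = 147617.77494
Terminal value at year 5: TV = D_5×(1+g_2)/(r−g_2) = 156179.60589/0.039 = 4004605.27927
P_0 = D_1/(1+r)^1 + D_2/(1+r)^2 + D_3/(1+r)^3 + D_4/(1+r)^4 + D_5/(1+r)^5 + TV/(1+r)^5
    = 72551.86873 + 77181.43192 + 82106.40934 + 87345.65150 + 92919.21176 + 2520731.43707 = 2932836.01032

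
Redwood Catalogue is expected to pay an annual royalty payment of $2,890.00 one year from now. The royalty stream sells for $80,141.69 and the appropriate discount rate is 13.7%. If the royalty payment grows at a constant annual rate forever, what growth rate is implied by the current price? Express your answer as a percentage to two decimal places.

P = D₁/(r−g) ⇒ g = r − D₁/P = 0.137 − $2,890.00/$80,141.69 = 0.100939

10.09%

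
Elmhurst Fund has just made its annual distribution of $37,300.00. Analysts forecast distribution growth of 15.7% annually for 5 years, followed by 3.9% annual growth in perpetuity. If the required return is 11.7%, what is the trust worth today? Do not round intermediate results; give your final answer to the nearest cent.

$799939.88

D_1 = 43156.10000
D_2 = 49931.60770
D_3 = 57770.87011
D_4 = 66840.89672
D_5 = 77334.91750
Terminal value at year 5: TV = D_5×(1+g_2)/(r−g_2) = 80350.97928/0.078 = 1030140.76004
P_0 = D_1/(1+r)^1 + D_2/(1+r)^2 + D_3/(1+r)^3 + D_4/(1+r)^4 + D_5/(1+r)^5 + TV/(1+r)^5
    = 38635.72068 + 40019.27379 + 41452.37223 + 42936.79021 + 44474.36551 + 592421.35598 = 799939.87841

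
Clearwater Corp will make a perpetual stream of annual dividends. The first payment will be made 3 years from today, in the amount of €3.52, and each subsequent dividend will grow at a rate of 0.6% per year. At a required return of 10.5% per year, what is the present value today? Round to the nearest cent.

Value at end of year 2: C₁ / (r − g) = €3.52 / (0.105 − 0.006) = €35.5556
Discount to today: PV = €35.5556 / (1 + 0.105)^2 = €35.5556 / 1.221025 = €29.12

€29.12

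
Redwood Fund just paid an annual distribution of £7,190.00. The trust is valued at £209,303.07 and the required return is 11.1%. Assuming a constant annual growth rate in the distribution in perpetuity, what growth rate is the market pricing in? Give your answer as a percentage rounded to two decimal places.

7.41%

P = D₀(1+g)/(r−g) ⇒ P(r−g) = D₀(1+g) ⇒ g(P+D₀) = P·r − D₀
g = (P·r − D₀)/(P + D₀) = (£209,303.07×0.111 − £7,190.00) / (£209,303.07 + £7,190.00) = 0.074102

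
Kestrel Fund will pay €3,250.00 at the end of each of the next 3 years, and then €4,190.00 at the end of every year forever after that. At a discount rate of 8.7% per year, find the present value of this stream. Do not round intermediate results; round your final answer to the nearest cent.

PV of 3-year annuity: €3,250.00 × [1 − (1+0.087)^−3] / 0.087 = 8270.89269
Perpetuity value at year 3: €4,190.00 / 0.087 = 48160.91954
PV of perpetuity: 48160.91954 / (1+0.087)^3 = 37497.83020
Total PV = 8270.89269 + 37497.83020 = 45768.72289

€45768.72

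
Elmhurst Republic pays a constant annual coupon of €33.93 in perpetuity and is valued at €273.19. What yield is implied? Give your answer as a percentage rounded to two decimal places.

P = C/r ⇒ r = C/P = €33.93/€273.19 = 0.124199

12.42%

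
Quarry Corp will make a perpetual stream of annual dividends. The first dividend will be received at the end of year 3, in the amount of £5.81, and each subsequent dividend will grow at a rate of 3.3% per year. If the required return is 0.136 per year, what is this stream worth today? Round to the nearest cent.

£43.71

Value at end of year 2: C₁ / (r − g) = £5.81 / (0.136 − 0.033) = £56.4078
Discount to today: PV = £56.4078 / (1 + 0.136)^2 = £56.4078 / 1.290496 = £43.71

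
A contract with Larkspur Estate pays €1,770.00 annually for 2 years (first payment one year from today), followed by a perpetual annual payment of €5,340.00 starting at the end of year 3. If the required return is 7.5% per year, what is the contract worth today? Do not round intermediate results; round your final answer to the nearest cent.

€64789.83

PV of 2-year annuity: €1,770.00 × [1 − (1+0.075)^−2] / 0.075 = 3178.15035
Perpetuity value at year 2: €5,340.00 / 0.075 = 71200.00000
PV of perpetuity: 71200.00000 / (1+0.075)^2 = 61611.68199
Total PV = 3178.15035 + 61611.68199 = 64789.83234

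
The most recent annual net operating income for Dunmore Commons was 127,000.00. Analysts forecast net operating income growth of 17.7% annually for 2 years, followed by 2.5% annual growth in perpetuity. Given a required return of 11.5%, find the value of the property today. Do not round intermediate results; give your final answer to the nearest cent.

1887293.40

D_1 = 149479.00000
D_2 = 175936.78300
Terminal value at year 2: TV = D_2×(1+g_2)/(r−g_2) = 180335.20258/0.09 = 2003724.47306
P_0 = D_1/(1+r)^1 + D_2/(1+r)^2 + TV/(1+r)^2
    = 134061.88341 + 141516.44553 + 1611715.07415 = 1887293.40309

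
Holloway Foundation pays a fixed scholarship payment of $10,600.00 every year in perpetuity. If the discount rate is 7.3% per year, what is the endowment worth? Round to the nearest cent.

Level perpetuity: PV = C / r = $10,600.00 / 0.073 = $145,205.48

$145205.48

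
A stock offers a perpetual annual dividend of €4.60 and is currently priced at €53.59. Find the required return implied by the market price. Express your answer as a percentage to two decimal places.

8.58%

P = C/r ⇒ r = C/P = €4.60/€53.59 = 0.085837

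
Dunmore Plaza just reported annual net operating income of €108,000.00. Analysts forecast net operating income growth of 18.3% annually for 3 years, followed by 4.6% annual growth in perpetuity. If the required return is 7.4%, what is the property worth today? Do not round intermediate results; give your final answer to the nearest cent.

D_1 = 127764.00000
D_2 = 151144.81200
D_3 = 178804.31260
Terminal value at year 3: TV = D_3×(1+g_2)/(r−g_2) = 187029.31098/0.028 = 6679618.24912
P_0 = D_1/(1+r)^1 + D_2/(1+r)^2 + D_3/(1+r)^3 + TV/(1+r)^3
    = 118960.89385 + 131034.20617 + 144332.83604 + 5391862.37479 = 5786190.31085

€5786190.31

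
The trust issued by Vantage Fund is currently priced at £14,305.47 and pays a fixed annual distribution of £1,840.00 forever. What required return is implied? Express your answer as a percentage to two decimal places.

12.86%

P = C/r ⇒ r = C/P = £1,840.00/£14,305.47 = 0.128622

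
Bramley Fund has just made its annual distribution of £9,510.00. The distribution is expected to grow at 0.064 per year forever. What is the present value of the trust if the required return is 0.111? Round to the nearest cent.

£215290.21

D₁ = D₀ × (1 + g) = £9,510.00 × 1.064 = £10,118.6400
Growing perpetuity: P = D₁ / (r − g) = £10,118.6400 / (0.111 − 0.064) = £215,290.21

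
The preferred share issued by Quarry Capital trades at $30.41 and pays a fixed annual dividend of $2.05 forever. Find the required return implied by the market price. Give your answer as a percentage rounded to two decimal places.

6.74%

P = C/r ⇒ r = C/P = $2.05/$30.41 = 0.067412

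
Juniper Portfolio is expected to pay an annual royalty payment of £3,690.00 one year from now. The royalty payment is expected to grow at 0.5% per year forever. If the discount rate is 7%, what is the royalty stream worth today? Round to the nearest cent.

£56769.23

Growing perpetuity: P = D₁ / (r − g) = £3,690.0000 / (0.07 − 0.005) = £56,769.23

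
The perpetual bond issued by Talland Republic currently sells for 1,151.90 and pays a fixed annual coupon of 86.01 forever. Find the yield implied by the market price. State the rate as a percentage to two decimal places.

P = C/r ⇒ r = C/P = 86.01/1,151.90 = 0.074668

7.47%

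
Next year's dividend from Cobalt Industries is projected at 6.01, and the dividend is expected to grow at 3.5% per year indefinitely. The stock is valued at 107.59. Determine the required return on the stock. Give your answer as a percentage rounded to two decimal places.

9.09%

P = D₁/(r − g) ⇒ r = D₁/P + g = 6.0100/107.59 + 0.035 = 0.055860 + 0.035 = 0.090860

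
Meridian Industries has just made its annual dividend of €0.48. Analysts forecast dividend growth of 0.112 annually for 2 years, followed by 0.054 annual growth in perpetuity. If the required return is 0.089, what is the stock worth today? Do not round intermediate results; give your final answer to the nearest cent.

D_1 = 0.53376
D_2 = 0.59354
Terminal value at year 2: TV = D_2×(1+g_2)/(r−g_2) = 0.62559/0.035 = 17.87407
P_0 = D_1/(1+r)^1 + D_2/(1+r)^2 + TV/(1+r)^2
    = 0.49014 + 0.50049 + 15.07189 = 16.06251

€16.06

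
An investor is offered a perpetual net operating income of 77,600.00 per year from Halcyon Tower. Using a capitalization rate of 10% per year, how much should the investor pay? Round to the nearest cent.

Level perpetuity: PV = C / r = 77,600.00 / 0.1 = 776,000.00

776000.00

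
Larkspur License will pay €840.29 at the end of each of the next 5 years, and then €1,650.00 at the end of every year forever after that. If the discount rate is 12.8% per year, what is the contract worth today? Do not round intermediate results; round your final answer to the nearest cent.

€10028.73

PV of 5-year annuity: €840.29 × [1 − (1+0.128)^−5] / 0.128 = 2969.97395
Perpetuity value at year 5: €1,650.00 / 0.128 = 12890.62500
PV of perpetuity: 12890.62500 / (1+0.128)^5 = 7058.76098
Total PV = 2969.97395 + 7058.76098 = 10028.73493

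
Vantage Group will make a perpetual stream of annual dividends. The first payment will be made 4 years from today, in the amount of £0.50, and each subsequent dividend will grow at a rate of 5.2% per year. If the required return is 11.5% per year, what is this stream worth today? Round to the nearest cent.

£5.73

Value at end of year 3: C₁ / (r − g) = £0.50 / (0.115 − 0.052) = £7.9365
Discount to today: PV = £7.9365 / (1 + 0.115)^3 = £7.9365 / 1.386196 = £5.73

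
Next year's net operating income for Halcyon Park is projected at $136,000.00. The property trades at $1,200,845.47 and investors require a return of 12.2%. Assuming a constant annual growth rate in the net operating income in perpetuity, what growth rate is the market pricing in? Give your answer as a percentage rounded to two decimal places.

0.87%

P = D₁/(r−g) ⇒ g = r − D₁/P = 0.122 − $136,000.00/$1,200,845.47 = 0.008746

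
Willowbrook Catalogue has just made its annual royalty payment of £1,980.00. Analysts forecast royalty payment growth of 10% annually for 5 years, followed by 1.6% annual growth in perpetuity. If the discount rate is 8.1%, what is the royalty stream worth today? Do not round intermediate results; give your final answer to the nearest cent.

D_1 = 2178.00000
D_2 = 2395.80000
D_3 = 2635.38000
D_4 = 2898.91800
D_5 = 3188.80980
Terminal value at year 5: TV = D_5×(1+g_2)/(r−g_2) = 3239.83076/0.065 = 49843.55010
P_0 = D_1/(1+r)^1 + D_2/(1+r)^2 + D_3/(1+r)^3 + D_4/(1+r)^4 + D_5/(1+r)^5 + TV/(1+r)^5
    = 2014.80111 + 2050.21390 + 2086.24911 + 2122.91769 + 2160.23076 + 33766.06853 = 44200.48109

£44200.48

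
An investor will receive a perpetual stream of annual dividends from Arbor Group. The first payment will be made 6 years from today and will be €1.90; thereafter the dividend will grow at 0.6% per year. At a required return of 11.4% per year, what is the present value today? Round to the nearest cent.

€10.25

Value at end of year 5: C₁ / (r − g) = €1.90 / (0.114 − 0.006) = €17.5926
Discount to today: PV = €17.5926 / (1 + 0.114)^5 = €17.5926 / 1.715639 = €10.25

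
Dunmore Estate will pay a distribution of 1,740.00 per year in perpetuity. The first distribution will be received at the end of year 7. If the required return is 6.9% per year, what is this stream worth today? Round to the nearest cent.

16897.95

Value at end of year 6: C / r = 1,740.00 / 0.069 = 25,217.3913
Discount to today: PV = 25,217.3913 / (1 + 0.069)^6 = 25,217.3913 / 1.492335 = 16,897.95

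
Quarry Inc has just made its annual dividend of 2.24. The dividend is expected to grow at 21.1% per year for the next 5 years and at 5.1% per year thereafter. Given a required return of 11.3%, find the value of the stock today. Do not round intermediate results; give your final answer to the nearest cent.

D_1 = 2.71264
D_2 = 3.28501
D_3 = 3.97814
D_4 = 4.81753
D_5 = 5.83403
Terminal value at year 5: TV = D_5×(1+g_2)/(r−g_2) = 6.13157/0.062 = 98.89624
P_0 = D_1/(1+r)^1 + D_2/(1+r)^2 + D_3/(1+r)^3 + D_4/(1+r)^4 + D_5/(1+r)^5 + TV/(1+r)^5
    = 2.43723 + 2.65183 + 2.88533 + 3.13938 + 3.41580 + 57.90338 = 72.43296

72.43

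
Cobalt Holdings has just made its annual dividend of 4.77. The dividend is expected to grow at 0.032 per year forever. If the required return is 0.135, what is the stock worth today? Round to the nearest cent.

47.79

D₁ = D₀ × (1 + g) = 4.77 × 1.032 = 4.9226
Growing perpetuity: P = D₁ / (r − g) = 4.9226 / (0.135 − 0.032) = 47.79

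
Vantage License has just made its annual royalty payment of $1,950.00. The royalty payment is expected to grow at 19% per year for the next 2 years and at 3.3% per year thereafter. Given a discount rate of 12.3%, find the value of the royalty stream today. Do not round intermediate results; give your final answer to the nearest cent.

$29387.95

D_1 = 2320.50000
D_2 = 2761.39500
Terminal value at year 2: TV = D_2×(1+g_2)/(r−g_2) = 2852.52104/0.09 = 31694.67817
P_0 = D_1/(1+r)^1 + D_2/(1+r)^2 + TV/(1+r)^2
    = 2066.34016 + 2189.62136 + 25131.98742 = 29387.94895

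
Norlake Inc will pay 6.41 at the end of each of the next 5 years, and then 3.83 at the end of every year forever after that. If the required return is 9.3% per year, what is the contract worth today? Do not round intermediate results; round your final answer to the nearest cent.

51.14

PV of 5-year annuity: 6.41 × [1 − (1+0.093)^−5] / 0.093 = 24.73979
Perpetuity value at year 5: 3.83 / 0.093 = 41.18280
PV of perpetuity: 41.18280 / (1+0.093)^5 = 26.40067
Total PV = 24.73979 + 26.40067 = 51.14047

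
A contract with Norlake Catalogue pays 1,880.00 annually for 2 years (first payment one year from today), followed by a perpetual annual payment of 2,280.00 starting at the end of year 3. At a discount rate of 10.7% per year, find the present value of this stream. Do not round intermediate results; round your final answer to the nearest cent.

20620.66

PV of 2-year annuity: 1,880.00 × [1 − (1+0.107)^−2] / 0.107 = 3232.41522
Perpetuity value at year 2: 2,280.00 / 0.107 = 21308.41121
PV of perpetuity: 21308.41121 / (1+0.107)^2 = 17388.24807
Total PV = 3232.41522 + 17388.24807 = 20620.66330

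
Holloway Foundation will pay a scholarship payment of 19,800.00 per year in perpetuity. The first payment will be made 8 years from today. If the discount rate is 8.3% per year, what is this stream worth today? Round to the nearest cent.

Value at end of year 7: C / r = 19,800.00 / 0.083 = 238,554.2169
Discount to today: PV = 238,554.2169 / (1 + 0.083)^7 = 238,554.2169 / 1.747428 = 136,517.37

136517.37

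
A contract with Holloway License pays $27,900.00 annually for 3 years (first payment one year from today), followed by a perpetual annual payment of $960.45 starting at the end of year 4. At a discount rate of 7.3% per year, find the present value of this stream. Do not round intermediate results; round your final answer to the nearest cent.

PV of 3-year annuity: $27,900.00 × [1 − (1+0.073)^−3] / 0.073 = 72818.94570
Perpetuity value at year 3: $960.45 / 0.073 = 13156.84932
PV of perpetuity: 13156.84932 / (1+0.073)^3 = 10650.07668
Total PV = 72818.94570 + 10650.07668 = 83469.02238

$83469.02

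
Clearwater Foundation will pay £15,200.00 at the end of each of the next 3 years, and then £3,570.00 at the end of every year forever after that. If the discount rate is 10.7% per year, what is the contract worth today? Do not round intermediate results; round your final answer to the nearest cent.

PV of 3-year annuity: £15,200.00 × [1 − (1+0.107)^−3] / 0.107 = 37339.13364
Perpetuity value at year 3: £3,570.00 / 0.107 = 33364.48598
PV of perpetuity: 33364.48598 / (1+0.107)^3 = 24594.70262
Total PV = 37339.13364 + 24594.70262 = 61933.83626

£61933.84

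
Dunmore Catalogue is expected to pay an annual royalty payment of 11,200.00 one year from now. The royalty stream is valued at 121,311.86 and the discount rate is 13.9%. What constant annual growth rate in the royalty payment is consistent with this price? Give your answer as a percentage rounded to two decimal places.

4.67%

P = D₁/(r−g) ⇒ g = r − D₁/P = 0.139 − 11,200.00/121,311.86 = 0.046676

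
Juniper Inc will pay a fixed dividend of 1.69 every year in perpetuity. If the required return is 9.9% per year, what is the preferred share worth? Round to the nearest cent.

17.07

Level perpetuity: PV = C / r = 1.69 / 0.099 = 17.07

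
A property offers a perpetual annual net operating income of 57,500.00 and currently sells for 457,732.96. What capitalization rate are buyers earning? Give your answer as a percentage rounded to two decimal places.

12.56%

P = C/r ⇒ r = C/P = 57,500.00/457,732.96 = 0.125619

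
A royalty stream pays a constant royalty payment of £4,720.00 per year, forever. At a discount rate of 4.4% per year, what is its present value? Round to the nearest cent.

Level perpetuity: PV = C / r = £4,720.00 / 0.044 = £107,272.73

£107272.73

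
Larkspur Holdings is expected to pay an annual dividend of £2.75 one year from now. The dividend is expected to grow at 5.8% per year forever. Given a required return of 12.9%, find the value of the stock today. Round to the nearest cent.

£38.73

Growing perpetuity: P = D₁ / (r − g) = £2.7500 / (0.129 − 0.058) = £38.73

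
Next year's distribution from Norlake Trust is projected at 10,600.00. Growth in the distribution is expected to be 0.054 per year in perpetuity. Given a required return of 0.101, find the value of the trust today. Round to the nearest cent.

225531.91

Growing perpetuity: P = D₁ / (r − g) = 10,600.0000 / (0.101 − 0.054) = 225,531.91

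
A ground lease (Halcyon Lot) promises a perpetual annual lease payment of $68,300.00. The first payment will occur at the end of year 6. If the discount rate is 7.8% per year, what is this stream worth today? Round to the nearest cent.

Value at end of year 5: C / r = $68,300.00 / 0.078 = $875,641.0256
Discount to today: PV = $875,641.0256 / (1 + 0.078)^5 = $875,641.0256 / 1.455773 = $601,495.38

$601495.38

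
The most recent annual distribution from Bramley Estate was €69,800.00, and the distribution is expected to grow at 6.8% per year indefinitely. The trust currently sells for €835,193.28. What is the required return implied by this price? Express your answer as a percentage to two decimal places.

15.73%

D₁ = €69,800.00 × 1.068 = €74,546.4000
P = D₁/(r − g) ⇒ r = D₁/P + g = €74,546.4000/€835,193.28 + 0.068 = 0.089256 + 0.068 = 0.157256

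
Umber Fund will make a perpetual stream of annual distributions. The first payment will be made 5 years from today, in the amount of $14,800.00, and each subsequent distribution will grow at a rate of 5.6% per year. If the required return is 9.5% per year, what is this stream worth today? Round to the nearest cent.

Value at end of year 4: C₁ / (r − g) = $14,800.00 / (0.095 − 0.056) = $379,487.1795
Discount to today: PV = $379,487.1795 / (1 + 0.095)^4 = $379,487.1795 / 1.437661 = $263,961.53

$263961.53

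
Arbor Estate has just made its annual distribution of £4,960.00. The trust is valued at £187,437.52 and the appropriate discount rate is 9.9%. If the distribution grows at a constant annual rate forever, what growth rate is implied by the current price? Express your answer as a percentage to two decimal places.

7.07%

P = D₀(1+g)/(r−g) ⇒ P(r−g) = D₀(1+g) ⇒ g(P+D₀) = P·r − D₀
g = (P·r − D₀)/(P + D₀) = (£187,437.52×0.099 − £4,960.00) / (£187,437.52 + £4,960.00) = 0.070668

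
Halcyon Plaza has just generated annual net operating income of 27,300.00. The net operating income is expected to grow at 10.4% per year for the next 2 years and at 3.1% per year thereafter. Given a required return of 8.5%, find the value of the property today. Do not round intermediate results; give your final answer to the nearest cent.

D_1 = 30139.20000
D_2 = 33273.67680
Terminal value at year 2: TV = D_2×(1+g_2)/(r−g_2) = 34305.16078/0.054 = 635280.75520
P_0 = D_1/(1+r)^1 + D_2/(1+r)^2 + TV/(1+r)^2
    = 27778.06452 + 28264.50067 + 539642.59611 = 595685.16129

595685.16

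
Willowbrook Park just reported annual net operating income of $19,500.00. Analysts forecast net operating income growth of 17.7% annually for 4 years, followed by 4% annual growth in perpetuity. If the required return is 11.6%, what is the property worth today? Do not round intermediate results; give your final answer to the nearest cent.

$419401.31

D_1 = 22951.50000
D_2 = 27013.91550
D_3 = 31795.37854
D_4 = 37423.16055
Terminal value at year 4: TV = D_4×(1+g_2)/(r−g_2) = 38920.08697/0.076 = 512106.40747
P_0 = D_1/(1+r)^1 + D_2/(1+r)^2 + D_3/(1+r)^3 + D_4/(1+r)^4 + TV/(1+r)^4
    = 20565.86022 + 21689.97981 + 22875.54323 + 24125.90894 + 330144.01709 = 419401.30929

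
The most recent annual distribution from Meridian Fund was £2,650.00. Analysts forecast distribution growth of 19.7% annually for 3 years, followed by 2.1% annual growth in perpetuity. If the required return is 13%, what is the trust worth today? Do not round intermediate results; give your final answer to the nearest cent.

D_1 = 3172.05000
D_2 = 3796.94385
D_3 = 4544.94179
Terminal value at year 3: TV = D_3×(1+g_2)/(r−g_2) = 4640.38557/0.109 = 42572.34464
P_0 = D_1/(1+r)^1 + D_2/(1+r)^2 + D_3/(1+r)^3 + TV/(1+r)^3
    = 2807.12389 + 2973.56398 + 3149.87264 + 29504.77036 = 38435.33088

£38435.33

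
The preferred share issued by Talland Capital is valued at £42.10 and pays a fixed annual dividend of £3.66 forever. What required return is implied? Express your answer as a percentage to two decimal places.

8.69%

P = C/r ⇒ r = C/P = £3.66/£42.10 = 0.086936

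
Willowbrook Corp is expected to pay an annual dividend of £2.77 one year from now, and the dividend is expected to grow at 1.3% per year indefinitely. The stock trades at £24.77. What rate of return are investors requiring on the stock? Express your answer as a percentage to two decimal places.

P = D₁/(r − g) ⇒ r = D₁/P + g = £2.7700/£24.77 + 0.013 = 0.111829 + 0.013 = 0.124829

12.48%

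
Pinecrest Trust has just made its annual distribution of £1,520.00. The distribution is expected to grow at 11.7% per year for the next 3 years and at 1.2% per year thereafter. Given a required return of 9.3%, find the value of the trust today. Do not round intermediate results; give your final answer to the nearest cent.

£25032.47

D_1 = 1697.84000
D_2 = 1896.48728
D_3 = 2118.37629
Terminal value at year 3: TV = D_3×(1+g_2)/(r−g_2) = 2143.79681/0.081 = 26466.62725
P_0 = D_1/(1+r)^1 + D_2/(1+r)^2 + D_3/(1+r)^3 + TV/(1+r)^3
    = 1553.37603 + 1587.48493 + 1622.34278 + 20269.27034 = 25032.47408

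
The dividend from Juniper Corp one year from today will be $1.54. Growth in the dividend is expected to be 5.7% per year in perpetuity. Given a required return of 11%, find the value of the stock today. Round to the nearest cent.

$29.06

Growing perpetuity: P = D₁ / (r − g) = $1.5400 / (0.11 − 0.057) = $29.06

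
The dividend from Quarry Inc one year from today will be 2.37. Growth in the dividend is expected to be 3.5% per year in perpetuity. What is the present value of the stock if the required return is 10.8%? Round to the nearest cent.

32.47

Growing perpetuity: P = D₁ / (r − g) = 2.3700 / (0.108 − 0.035) = 32.47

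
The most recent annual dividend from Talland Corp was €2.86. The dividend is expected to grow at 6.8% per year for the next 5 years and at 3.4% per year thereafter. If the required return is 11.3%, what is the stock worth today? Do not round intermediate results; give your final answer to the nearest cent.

D_1 = 3.05448
D_2 = 3.26218
D_3 = 3.48401
D_4 = 3.72093
D_5 = 3.97395
Terminal value at year 5: TV = D_5×(1+g_2)/(r−g_2) = 4.10906/0.079 = 52.01346
P_0 = D_1/(1+r)^1 + D_2/(1+r)^2 + D_3/(1+r)^3 + D_4/(1+r)^4 + D_5/(1+r)^5 + TV/(1+r)^5
    = 2.74437 + 2.63341 + 2.52694 + 2.42477 + 2.32673 + 30.45369 = 43.10990

€43.11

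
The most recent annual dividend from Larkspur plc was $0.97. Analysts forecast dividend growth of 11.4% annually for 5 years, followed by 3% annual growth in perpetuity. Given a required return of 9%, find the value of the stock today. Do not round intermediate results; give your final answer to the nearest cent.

$23.75

D_1 = 1.08058
D_2 = 1.20377
D_3 = 1.34100
D_4 = 1.49387
D_5 = 1.66417
Terminal value at year 5: TV = D_5×(1+g_2)/(r−g_2) = 1.71410/0.06 = 28.56825
P_0 = D_1/(1+r)^1 + D_2/(1+r)^2 + D_3/(1+r)^3 + D_4/(1+r)^4 + D_5/(1+r)^5 + TV/(1+r)^5
    = 0.99136 + 1.01319 + 1.03549 + 1.05829 + 1.08160 + 18.56740 = 23.74733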